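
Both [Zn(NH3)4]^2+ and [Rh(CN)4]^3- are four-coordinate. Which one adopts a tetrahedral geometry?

[Zn(NH3)4]^2+

For [Zn(NH3)4]^2+: Ligand charges: ammonia is neutral. With an overall charge of +2 the zinc centre must be in the +2 oxidation state. Group 12 minus oxidation state 2 gives a d¹⁰ configuration. A d¹⁰ ion has no crystal-field stabilisation preference between square planar and tetrahedral, so four ligands adopt the sterically favoured tetrahedral geometry. → tetrahedral.
For [Rh(CN)4]^3-: Ligand charges: each cyanide is −1. With an overall charge of −3 the rhodium centre must be in the +1 oxidation state. Rhodium is a group-9 element; Rh(I) is therefore d⁸. A 4d d⁸ ion has a large crystal-field splitting; square planar leaves the high-energy d_{x²−y²} orbital empty and maximises CFSE. → square planar.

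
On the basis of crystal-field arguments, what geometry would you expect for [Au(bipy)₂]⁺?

tetrahedral

Summing ligand charges against the +1 overall charge gives an oxidation state of +1 for gold.
Group 11 minus oxidation state 1 gives a d¹⁰ configuration.
Counting donor atoms: 2×2,2′-bipyridine (bidentate) → 4 donors. Coordination number = 4.
A d¹⁰ ion has no crystal-field stabilisation preference between square planar and tetrahedral, so four ligands adopt the sterically favoured tetrahedral geometry.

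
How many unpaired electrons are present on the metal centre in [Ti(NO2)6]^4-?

2 unpaired electrons

Each nitro (N-bound nitrite) is −1; balancing the −4 overall charge requires Ti(II).
Group 4 minus oxidation state 2 gives a d² configuration.
In an octahedral field the d² configuration is t₂g²e_g⁰ (only one arrangement possible), giving 2 unpaired electrons.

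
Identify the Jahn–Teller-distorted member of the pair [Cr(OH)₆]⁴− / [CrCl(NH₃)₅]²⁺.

[Cr(OH)₆]⁴−: Ligand charges: each hydroxide is −1. With an overall charge of −4 the chromium centre must be in the +2 oxidation state. Group 6 minus oxidation state 2 gives a d⁴ configuration. Hydroxide is a weak-field ligand for a first-row metal, so the complex is high-spin. The t₂g³e_g¹ (high-spin) configuration has an unevenly filled e_g set; the Jahn–Teller theorem predicts a tetragonal distortion (typically axial elongation) to lift the degeneracy.
[CrCl(NH₃)₅]²⁺: Summing ligand charges against the +2 overall charge gives an oxidation state of +3 for chromium. Group 6 minus oxidation state 3 gives a d³ configuration. The d³ configuration leaves the e_g set evenly filled (or empty) — no strong Jahn–Teller driving force.

[Cr(OH)₆]⁴−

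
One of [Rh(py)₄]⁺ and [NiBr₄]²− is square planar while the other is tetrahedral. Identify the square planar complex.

For [Rh(py)₄]⁺: Pyridine is neutral; balancing the +1 overall charge requires Rh(I). Rhodium is a group-9 element; Rh(I) is therefore d⁸. A 4d d⁸ ion has a large crystal-field splitting; square planar leaves the high-energy d_{x²−y²} orbital empty and maximises CFSE. → square planar.
For [NiBr₄]²−: Each bromide is −1; balancing the −2 overall charge requires Ni(II). Ni sits in group 10, so the d-electron count is 10 − 2 = 8. Bromide is a weak-field ligand. With weak-field ligands the CFSE gain from square planar is small, so a 3d d⁸ ion takes the sterically preferred tetrahedral geometry. → tetrahedral.

[Rh(py)₄]⁺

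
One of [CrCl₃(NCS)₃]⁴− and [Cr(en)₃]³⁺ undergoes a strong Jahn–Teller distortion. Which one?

[CrCl₃(NCS)₃]⁴−: Summing ligand charges against the −4 overall charge gives an oxidation state of +2 for chromium. Group 6 minus oxidation state 2 gives a d⁴ configuration. Chloride and isothiocyanate are weak-field ligands for a first-row metal, so the complex is high-spin. The t₂g³e_g¹ (high-spin) configuration has an unevenly filled e_g set; the Jahn–Teller theorem predicts a tetragonal distortion (typically axial elongation) to lift the degeneracy.
[Cr(en)₃]³⁺: Summing ligand charges against the +3 overall charge gives an oxidation state of +3 for chromium. Cr sits in group 6, so the d-electron count is 6 − 3 = 3. The d³ configuration leaves the e_g set evenly filled (or empty) — no strong Jahn–Teller driving force.

[CrCl₃(NCS)₃]⁴−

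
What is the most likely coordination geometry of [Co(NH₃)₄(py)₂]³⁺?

Ligand charges: ammonia is neutral; pyridine is neutral. With an overall charge of +3 the cobalt centre must be in the +3 oxidation state.
Group 9 minus oxidation state 3 gives a d⁶ configuration.
Coordination number: 6.
Six donors around a single metal centre give an octahedral coordination sphere.

octahedral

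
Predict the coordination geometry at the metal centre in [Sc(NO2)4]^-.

tetrahedral

Each nitro (N-bound nitrite) is −1; balancing the −1 overall charge requires Sc(III).
Sc sits in group 3, so the d-electron count is 3 − 3 = 0.
With 4 monodentate ligands the coordination number is 4.
A d⁰ ion has no crystal-field stabilisation preference between square planar and tetrahedral, so four ligands adopt the sterically favoured tetrahedral geometry.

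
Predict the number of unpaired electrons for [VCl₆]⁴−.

Each chloride is −1; balancing the −4 overall charge requires V(II).
V sits in group 5, so the d-electron count is 5 − 2 = 3.
In an octahedral field the d³ configuration is t₂g³e_g⁰ (only one arrangement possible), giving 3 unpaired electrons.

3 unpaired electrons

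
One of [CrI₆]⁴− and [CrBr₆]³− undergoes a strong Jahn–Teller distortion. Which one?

[CrI₆]⁴−

[CrI₆]⁴−: Summing ligand charges against the −4 overall charge gives an oxidation state of +2 for chromium. Group 6 minus oxidation state 2 gives a d⁴ configuration. Iodide is a weak-field ligand for a first-row metal, so the complex is high-spin. The t₂g³e_g¹ (high-spin) configuration has an unevenly filled e_g set; the Jahn–Teller theorem predicts a tetragonal distortion (typically axial elongation) to lift the degeneracy.
[CrBr₆]³−: Summing ligand charges against the −3 overall charge gives an oxidation state of +3 for chromium. Group 6 minus oxidation state 3 gives a d³ configuration. The d³ configuration leaves the e_g set evenly filled (or empty) — no strong Jahn–Teller driving force.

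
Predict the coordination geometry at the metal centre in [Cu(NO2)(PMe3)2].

Ligand charges: each nitro (N-bound nitrite) is −1; trimethylphosphine is neutral. With an overall charge of 0 the copper centre must be in the +1 oxidation state.
Cu sits in group 11, so the d-electron count is 11 − 1 = 10.
With 3 monodentate ligands the coordination number is 3.
Three ligands around a d¹⁰ centre minimise repulsion in a trigonal-planar arrangement.

trigonal planar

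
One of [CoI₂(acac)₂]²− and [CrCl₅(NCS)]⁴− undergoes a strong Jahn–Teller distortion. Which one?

[CrCl₅(NCS)]⁴−

[CoI₂(acac)₂]²−: Ligand charges: each iodide is −1; each acetylacetonate is −1. With an overall charge of −2 the cobalt centre must be in the +2 oxidation state. Group 9 minus oxidation state 2 gives a d⁷ configuration. Acetylacetonate and iodide are weak-field ligands for a first-row metal, so the complex is high-spin. The d⁷ configuration leaves the e_g set evenly filled (or empty) — no strong Jahn–Teller driving force.
[CrCl₅(NCS)]⁴−: Summing ligand charges against the −4 overall charge gives an oxidation state of +2 for chromium. Chromium is a group-6 element; Cr(II) is therefore d⁴. Chloride and isothiocyanate are weak-field ligands for a first-row metal, so the complex is high-spin. The t₂g³e_g¹ (high-spin) configuration has an unevenly filled e_g set; the Jahn–Teller theorem predicts a tetragonal distortion (typically axial elongation) to lift the degeneracy.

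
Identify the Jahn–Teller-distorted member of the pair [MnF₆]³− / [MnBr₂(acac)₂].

[MnF₆]³−: Summing ligand charges against the −3 overall charge gives an oxidation state of +3 for manganese. Group 7 minus oxidation state 3 gives a d⁴ configuration. Fluoride is a weak-field ligand for a first-row metal, so the complex is high-spin. The t₂g³e_g¹ (high-spin) configuration has an unevenly filled e_g set; the Jahn–Teller theorem predicts a tetragonal distortion (typically axial elongation) to lift the degeneracy.
[MnBr₂(acac)₂]: Ligand charges: each bromide is −1; each acetylacetonate is −1. With an overall charge of 0 the manganese centre must be in the +4 oxidation state. Group 7 minus oxidation state 4 gives a d³ configuration. The d³ configuration leaves the e_g set evenly filled (or empty) — no strong Jahn–Teller driving force.

[MnF₆]³−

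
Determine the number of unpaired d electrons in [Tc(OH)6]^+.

Each hydroxide is −1; balancing the +1 overall charge requires Tc(VII).
Technetium is a group-7 element; Tc(VII) is therefore d⁰.
In an octahedral field the d⁰ configuration is t₂g⁰e_g⁰, giving 0 unpaired electrons.

0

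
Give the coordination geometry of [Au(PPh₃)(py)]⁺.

Summing ligand charges against the +1 overall charge gives an oxidation state of +1 for gold.
Group 11 minus oxidation state 1 gives a d¹⁰ configuration.
Coordination number: 2.
A d¹⁰ ion with only two ligands adopts a linear arrangement (sp hybridisation; no CFSE preference).

linear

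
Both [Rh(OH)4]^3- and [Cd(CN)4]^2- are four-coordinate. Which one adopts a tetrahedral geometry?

For [Rh(OH)4]^3-: Ligand charges: each hydroxide is −1. With an overall charge of −3 the rhodium centre must be in the +1 oxidation state. Rh sits in group 9, so the d-electron count is 9 − 1 = 8. A 4d d⁸ ion has a large crystal-field splitting; square planar leaves the high-energy d_{x²−y²} orbital empty and maximises CFSE. → square planar.
For [Cd(CN)4]^2-: Each cyanide is −1; balancing the −2 overall charge requires Cd(II). Cd sits in group 12, so the d-electron count is 12 − 2 = 10. A d¹⁰ ion has no crystal-field stabilisation preference between square planar and tetrahedral, so four ligands adopt the sterically favoured tetrahedral geometry. → tetrahedral.

[Cd(CN)4]^2-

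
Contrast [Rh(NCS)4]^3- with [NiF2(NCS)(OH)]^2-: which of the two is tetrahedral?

[NiF2(NCS)(OH)]^2-

For [Rh(NCS)4]^3-: Summing ligand charges against the −3 overall charge gives an oxidation state of +1 for rhodium. Rhodium is a group-9 element; Rh(I) is therefore d⁸. A 4d d⁸ ion has a large crystal-field splitting; square planar leaves the high-energy d_{x²−y²} orbital empty and maximises CFSE. → square planar.
For [NiF2(NCS)(OH)]^2-: Each fluoride is −1; each isothiocyanate is −1; each hydroxide is −1; balancing the −2 overall charge requires Ni(II). Nickel is a group-10 element; Ni(II) is therefore d⁸. Fluoride, hydroxide, and isothiocyanate are weak-field ligands. With weak-field ligands the CFSE gain from square planar is small, so a 3d d⁸ ion takes the sterically preferred tetrahedral geometry. → tetrahedral.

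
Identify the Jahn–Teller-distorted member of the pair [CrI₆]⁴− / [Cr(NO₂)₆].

[CrI₆]⁴−: Summing ligand charges against the −4 overall charge gives an oxidation state of +2 for chromium. Cr sits in group 6, so the d-electron count is 6 − 2 = 4. Iodide is a weak-field ligand for a first-row metal, so the complex is high-spin. The t₂g³e_g¹ (high-spin) configuration has an unevenly filled e_g set; the Jahn–Teller theorem predicts a tetragonal distortion (typically axial elongation) to lift the degeneracy.
[Cr(NO₂)₆]: Each nitro (N-bound nitrite) is −1; balancing the 0 overall charge requires Cr(VI). Group 6 minus oxidation state 6 gives a d⁰ configuration. The d⁰ configuration leaves the e_g set evenly filled (or empty) — no strong Jahn–Teller driving force.

[CrI₆]⁴−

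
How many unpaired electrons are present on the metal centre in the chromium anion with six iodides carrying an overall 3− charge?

3

Each iodide is −1; balancing the −3 overall charge requires Cr(III).
Group 6 minus oxidation state 3 gives a d³ configuration.
In an octahedral field the d³ configuration is t₂g³e_g⁰ (only one arrangement possible), giving 3 unpaired electrons.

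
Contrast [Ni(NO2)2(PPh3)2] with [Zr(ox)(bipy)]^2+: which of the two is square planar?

For [Ni(NO2)2(PPh3)2]: Ligand charges: each nitro (N-bound nitrite) is −1; triphenylphosphine is neutral. With an overall charge of 0 the nickel centre must be in the +2 oxidation state. Nickel is a group-10 element; Ni(II) is therefore d⁸. Nitro (N-bound nitrite) and triphenylphosphine are strong-field ligands (high in the spectrochemical series). A 3d d⁸ ion with strong-field ligands gains enough CFSE to favour square planar over tetrahedral. → square planar.
For [Zr(ox)(bipy)]^2+: Summing ligand charges against the +2 overall charge gives an oxidation state of +4 for zirconium. Group 4 minus oxidation state 4 gives a d⁰ configuration. A d⁰ ion has no crystal-field stabilisation preference between square planar and tetrahedral, so four ligands adopt the sterically favoured tetrahedral geometry. → tetrahedral.

[Ni(NO2)2(PPh3)2]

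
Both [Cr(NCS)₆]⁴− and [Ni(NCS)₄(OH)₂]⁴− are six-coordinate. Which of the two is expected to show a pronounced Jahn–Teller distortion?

[Cr(NCS)₆]⁴−: Ligand charges: each isothiocyanate is −1. With an overall charge of −4 the chromium centre must be in the +2 oxidation state. Chromium is a group-6 element; Cr(II) is therefore d⁴. Isothiocyanate is a weak-field ligand for a first-row metal, so the complex is high-spin. The t₂g³e_g¹ (high-spin) configuration has an unevenly filled e_g set; the Jahn–Teller theorem predicts a tetragonal distortion (typically axial elongation) to lift the degeneracy.
[Ni(NCS)₄(OH)₂]⁴−: Summing ligand charges against the −4 overall charge gives an oxidation state of +2 for nickel. Group 10 minus oxidation state 2 gives a d⁸ configuration. The d⁸ configuration leaves the e_g set evenly filled (or empty) — no strong Jahn–Teller driving force.

[Cr(NCS)₆]⁴−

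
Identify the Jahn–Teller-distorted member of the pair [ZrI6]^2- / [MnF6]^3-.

[ZrI6]^2-: Each iodide is −1; balancing the −2 overall charge requires Zr(IV). Group 4 minus oxidation state 4 gives a d⁰ configuration. The d⁰ configuration leaves the e_g set evenly filled (or empty) — no strong Jahn–Teller driving force.
[MnF6]^3-: Ligand charges: each fluoride is −1. With an overall charge of −3 the manganese centre must be in the +3 oxidation state. Manganese is a group-7 element; Mn(III) is therefore d⁴. Fluoride is a weak-field ligand for a first-row metal, so the complex is high-spin. The t₂g³e_g¹ (high-spin) configuration has an unevenly filled e_g set; the Jahn–Teller theorem predicts a tetragonal distortion (typically axial elongation) to lift the degeneracy.

[MnF6]^3-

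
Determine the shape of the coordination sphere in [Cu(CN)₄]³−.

tetrahedral

Summing ligand charges against the −3 overall charge gives an oxidation state of +1 for copper.
Group 11 minus oxidation state 1 gives a d¹⁰ configuration.
With 4 monodentate ligands the coordination number is 4.
A d¹⁰ ion has no crystal-field stabilisation preference between square planar and tetrahedral, so four ligands adopt the sterically favoured tetrahedral geometry.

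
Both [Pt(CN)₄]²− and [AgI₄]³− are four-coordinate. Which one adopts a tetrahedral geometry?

[AgI₄]³−

For [Pt(CN)₄]²−: Ligand charges: each cyanide is −1. With an overall charge of −2 the platinum centre must be in the +2 oxidation state. Group 10 minus oxidation state 2 gives a d⁸ configuration. A 5d d⁸ ion has a large crystal-field splitting; square planar leaves the high-energy d_{x²−y²} orbital empty and maximises CFSE. → square planar.
For [AgI₄]³−: Summing ligand charges against the −3 overall charge gives an oxidation state of +1 for silver. Silver is a group-11 element; Ag(I) is therefore d¹⁰. A d¹⁰ ion has no crystal-field stabilisation preference between square planar and tetrahedral, so four ligands adopt the sterically favoured tetrahedral geometry. → tetrahedral.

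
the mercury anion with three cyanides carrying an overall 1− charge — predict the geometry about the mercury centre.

trigonal planar

Ligand charges: each cyanide is −1. With an overall charge of −1 the mercury centre must be in the +2 oxidation state.
Mercury is a group-12 element; Hg(II) is therefore d¹⁰.
With 3 monodentate ligands the coordination number is 3.
Three ligands around a d¹⁰ centre minimise repulsion in a trigonal-planar arrangement.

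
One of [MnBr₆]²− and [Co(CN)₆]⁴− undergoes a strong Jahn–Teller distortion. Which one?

[MnBr₆]²−: Summing ligand charges against the −2 overall charge gives an oxidation state of +4 for manganese. Group 7 minus oxidation state 4 gives a d³ configuration. The d³ configuration leaves the e_g set evenly filled (or empty) — no strong Jahn–Teller driving force.
[Co(CN)₆]⁴−: Ligand charges: each cyanide is −1. With an overall charge of −4 the cobalt centre must be in the +2 oxidation state. Cobalt is a group-9 element; Co(II) is therefore d⁷. Cyanide is a strong-field ligand (high in the spectrochemical series) for a first-row metal, so the complex is low-spin. The t₂g⁶e_g¹ (low-spin) configuration has an unevenly filled e_g set; the Jahn–Teller theorem predicts a tetragonal distortion (typically axial elongation) to lift the degeneracy.

[Co(CN)₆]⁴−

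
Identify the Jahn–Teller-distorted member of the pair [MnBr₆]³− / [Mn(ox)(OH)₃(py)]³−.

[MnBr₆]³−

[MnBr₆]³−: Ligand charges: each bromide is −1. With an overall charge of −3 the manganese centre must be in the +3 oxidation state. Group 7 minus oxidation state 3 gives a d⁴ configuration. Bromide is a weak-field ligand for a first-row metal, so the complex is high-spin. The t₂g³e_g¹ (high-spin) configuration has an unevenly filled e_g set; the Jahn–Teller theorem predicts a tetragonal distortion (typically axial elongation) to lift the degeneracy.
[Mn(ox)(OH)₃(py)]³−: Summing ligand charges against the −3 overall charge gives an oxidation state of +2 for manganese. Mn sits in group 7, so the d-electron count is 7 − 2 = 5. Hydroxide and oxalate are weak-field ligands for a first-row metal, so the complex is high-spin. The d⁵ configuration leaves the e_g set evenly filled (or empty) — no strong Jahn–Teller driving force.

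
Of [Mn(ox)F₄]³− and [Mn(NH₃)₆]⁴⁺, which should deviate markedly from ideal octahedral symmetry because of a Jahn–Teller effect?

[Mn(ox)F₄]³−: Each oxalate is −2; each fluoride is −1; balancing the −3 overall charge requires Mn(III). Manganese is a group-7 element; Mn(III) is therefore d⁴. Fluoride and oxalate are weak-field ligands for a first-row metal, so the complex is high-spin. The t₂g³e_g¹ (high-spin) configuration has an unevenly filled e_g set; the Jahn–Teller theorem predicts a tetragonal distortion (typically axial elongation) to lift the degeneracy.
[Mn(NH₃)₆]⁴⁺: Ammonia is neutral; balancing the +4 overall charge requires Mn(IV). Manganese is a group-7 element; Mn(IV) is therefore d³. The d³ configuration leaves the e_g set evenly filled (or empty) — no strong Jahn–Teller driving force.

[Mn(ox)F₄]³−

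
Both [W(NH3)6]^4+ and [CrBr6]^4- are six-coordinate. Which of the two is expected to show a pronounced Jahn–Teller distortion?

[CrBr6]^4-

[W(NH3)6]^4+: Ammonia is neutral; balancing the +4 overall charge requires W(IV). W sits in group 6, so the d-electron count is 6 − 4 = 2. The d² configuration leaves the e_g set evenly filled (or empty) — no strong Jahn–Teller driving force.
[CrBr6]^4-: Summing ligand charges against the −4 overall charge gives an oxidation state of +2 for chromium. Cr sits in group 6, so the d-electron count is 6 − 2 = 4. Bromide is a weak-field ligand for a first-row metal, so the complex is high-spin. The t₂g³e_g¹ (high-spin) configuration has an unevenly filled e_g set; the Jahn–Teller theorem predicts a tetragonal distortion (typically axial elongation) to lift the degeneracy.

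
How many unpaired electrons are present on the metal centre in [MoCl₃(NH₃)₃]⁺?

Each chloride is −1; ammonia is neutral; balancing the +1 overall charge requires Mo(IV).
Group 6 minus oxidation state 4 gives a d² configuration.
In an octahedral field the d² configuration is t₂g²e_g⁰ (only one arrangement possible), giving 2 unpaired electrons.

2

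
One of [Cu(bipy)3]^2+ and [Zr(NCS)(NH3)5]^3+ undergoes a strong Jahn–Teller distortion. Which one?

[Cu(bipy)3]^2+

[Cu(bipy)3]^2+: Summing ligand charges against the +2 overall charge gives an oxidation state of +2 for copper. Cu sits in group 11, so the d-electron count is 11 − 2 = 9. The t₂g⁶e_g³ configuration has an unevenly filled e_g set; the Jahn–Teller theorem predicts a tetragonal distortion (typically axial elongation) to lift the degeneracy.
[Zr(NCS)(NH3)5]^3+: Each isothiocyanate is −1; ammonia is neutral; balancing the +3 overall charge requires Zr(IV). Zr sits in group 4, so the d-electron count is 4 − 4 = 0. The d⁰ configuration leaves the e_g set evenly filled (or empty) — no strong Jahn–Teller driving force.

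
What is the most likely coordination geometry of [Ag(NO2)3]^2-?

Summing ligand charges against the −2 overall charge gives an oxidation state of +1 for silver.
Ag sits in group 11, so the d-electron count is 11 − 1 = 10.
Coordination number: 3.
Three ligands around a d¹⁰ centre minimise repulsion in a trigonal-planar arrangement.

trigonal planar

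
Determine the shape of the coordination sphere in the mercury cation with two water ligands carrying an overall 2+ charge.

linear

Ligand charges: water is neutral. With an overall charge of +2 the mercury centre must be in the +2 oxidation state.
Mercury is a group-12 element; Hg(II) is therefore d¹⁰.
Coordination number: 2.
A d¹⁰ ion with only two ligands adopts a linear arrangement (sp hybridisation; no CFSE preference).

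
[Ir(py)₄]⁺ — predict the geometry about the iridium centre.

square planar

Pyridine is neutral; balancing the +1 overall charge requires Ir(I).
Iridium is a group-9 element; Ir(I) is therefore d⁸.
With 4 monodentate ligands the coordination number is 4.
A 5d d⁸ ion has a large crystal-field splitting; square planar leaves the high-energy d_{x²−y²} orbital empty and maximises CFSE.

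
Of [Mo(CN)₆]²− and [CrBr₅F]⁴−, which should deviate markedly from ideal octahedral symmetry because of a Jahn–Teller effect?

[Mo(CN)₆]²−: Summing ligand charges against the −2 overall charge gives an oxidation state of +4 for molybdenum. Mo sits in group 6, so the d-electron count is 6 − 4 = 2. The d² configuration leaves the e_g set evenly filled (or empty) — no strong Jahn–Teller driving force.
[CrBr₅F]⁴−: Each bromide is −1; each fluoride is −1; balancing the −4 overall charge requires Cr(II). Chromium is a group-6 element; Cr(II) is therefore d⁴. Bromide and fluoride are weak-field ligands for a first-row metal, so the complex is high-spin. The t₂g³e_g¹ (high-spin) configuration has an unevenly filled e_g set; the Jahn–Teller theorem predicts a tetragonal distortion (typically axial elongation) to lift the degeneracy.

[CrBr₅F]⁴−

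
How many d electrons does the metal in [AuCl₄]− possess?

Each chloride is −1; balancing the −1 overall charge requires Au(III).
Au sits in group 11, so the d-electron count is 11 − 3 = 8.

d⁸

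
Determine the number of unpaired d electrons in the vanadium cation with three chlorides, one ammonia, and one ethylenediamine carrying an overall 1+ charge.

1

Summing ligand charges against the +1 overall charge gives an oxidation state of +4 for vanadium.
V sits in group 5, so the d-electron count is 5 − 4 = 1.
Counting donor atoms: 3×chloride (monodentate) → 3 donors; 1×ammonia (monodentate) → 1 donor; 1×ethylenediamine (bidentate) → 2 donors. Coordination number = 6.
In an octahedral field the d¹ configuration is t₂g¹e_g⁰ (only one arrangement possible), giving 1 unpaired electron.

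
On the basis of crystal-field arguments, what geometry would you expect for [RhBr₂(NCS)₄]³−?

octahedral

Summing ligand charges against the −3 overall charge gives an oxidation state of +3 for rhodium.
Group 9 minus oxidation state 3 gives a d⁶ configuration.
With 6 monodentate ligands the coordination number is 6.
Six donors around a single metal centre give an octahedral coordination sphere.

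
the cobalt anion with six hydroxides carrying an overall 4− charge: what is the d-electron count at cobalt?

d⁷

Ligand charges: each hydroxide is −1. With an overall charge of −4 the cobalt centre must be in the +2 oxidation state.
Group 9 minus oxidation state 2 gives a d⁷ configuration.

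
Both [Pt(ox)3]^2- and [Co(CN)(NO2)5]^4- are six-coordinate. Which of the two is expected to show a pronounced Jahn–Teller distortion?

[Pt(ox)3]^2-: Ligand charges: each oxalate is −2. With an overall charge of −2 the platinum centre must be in the +4 oxidation state. Platinum is a group-10 element; Pt(IV) is therefore d⁶. A 5d ion has a large Δₒ and is invariably low-spin. The d⁶ configuration leaves the e_g set evenly filled (or empty) — no strong Jahn–Teller driving force.
[Co(CN)(NO2)5]^4-: Summing ligand charges against the −4 overall charge gives an oxidation state of +2 for cobalt. Cobalt is a group-9 element; Co(II) is therefore d⁷. Cyanide and nitro (N-bound nitrite) are strong-field ligands (high in the spectrochemical series) for a first-row metal, so the complex is low-spin. The t₂g⁶e_g¹ (low-spin) configuration has an unevenly filled e_g set; the Jahn–Teller theorem predicts a tetragonal distortion (typically axial elongation) to lift the degeneracy.

[Co(CN)(NO2)5]^4-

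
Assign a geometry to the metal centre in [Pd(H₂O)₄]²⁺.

Ligand charges: water is neutral. With an overall charge of +2 the palladium centre must be in the +2 oxidation state.
Group 10 minus oxidation state 2 gives a d⁸ configuration.
With 4 monodentate ligands the coordination number is 4.
A 4d d⁸ ion has a large crystal-field splitting; square planar leaves the high-energy d_{x²−y²} orbital empty and maximises CFSE.

square planar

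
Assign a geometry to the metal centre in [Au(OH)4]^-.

square planar

Ligand charges: each hydroxide is −1. With an overall charge of −1 the gold centre must be in the +3 oxidation state.
Gold is a group-11 element; Au(III) is therefore d⁸.
Coordination number: 4.
A 5d d⁸ ion has a large crystal-field splitting; square planar leaves the high-energy d_{x²−y²} orbital empty and maximises CFSE.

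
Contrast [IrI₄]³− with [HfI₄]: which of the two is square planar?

[IrI₄]³−

For [IrI₄]³−: Ligand charges: each iodide is −1. With an overall charge of −3 the iridium centre must be in the +1 oxidation state. Ir sits in group 9, so the d-electron count is 9 − 1 = 8. A 5d d⁸ ion has a large crystal-field splitting; square planar leaves the high-energy d_{x²−y²} orbital empty and maximises CFSE. → square planar.
For [HfI₄]: Ligand charges: each iodide is −1. With an overall charge of 0 the hafnium centre must be in the +4 oxidation state. Group 4 minus oxidation state 4 gives a d⁰ configuration. A d⁰ ion has no crystal-field stabilisation preference between square planar and tetrahedral, so four ligands adopt the sterically favoured tetrahedral geometry. → tetrahedral.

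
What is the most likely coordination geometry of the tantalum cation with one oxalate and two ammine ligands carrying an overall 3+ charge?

tetrahedral

Each oxalate is −2; ammonia is neutral; balancing the +3 overall charge requires Ta(V).
Group 5 minus oxidation state 5 gives a d⁰ configuration.
Counting donor atoms: 1×oxalate (bidentate) → 2 donors; 2×ammonia (monodentate) → 2 donors. Coordination number = 4.
A d⁰ ion has no crystal-field stabilisation preference between square planar and tetrahedral, so four ligands adopt the sterically favoured tetrahedral geometry.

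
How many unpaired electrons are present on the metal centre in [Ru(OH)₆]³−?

Each hydroxide is −1; balancing the −3 overall charge requires Ru(III).
Ru sits in group 8, so the d-electron count is 8 − 3 = 5.
The spin state decides the count: a 4d ion has a large Δₒ and is invariably low-spin.
An octahedral low-spin d⁵ ion is t₂g⁵e_g⁰, giving 1 unpaired electron.

1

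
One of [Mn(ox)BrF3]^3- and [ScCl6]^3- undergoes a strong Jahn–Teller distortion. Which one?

[Mn(ox)BrF3]^3-: Summing ligand charges against the −3 overall charge gives an oxidation state of +3 for manganese. Mn sits in group 7, so the d-electron count is 7 − 3 = 4. Bromide, fluoride, and oxalate are weak-field ligands for a first-row metal, so the complex is high-spin. The t₂g³e_g¹ (high-spin) configuration has an unevenly filled e_g set; the Jahn–Teller theorem predicts a tetragonal distortion (typically axial elongation) to lift the degeneracy.
[ScCl6]^3-: Ligand charges: each chloride is −1. With an overall charge of −3 the scandium centre must be in the +3 oxidation state. Sc sits in group 3, so the d-electron count is 3 − 3 = 0. The d⁰ configuration leaves the e_g set evenly filled (or empty) — no strong Jahn–Teller driving force.

[Mn(ox)BrF3]^3-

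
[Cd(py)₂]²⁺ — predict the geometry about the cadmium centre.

Summing ligand charges against the +2 overall charge gives an oxidation state of +2 for cadmium.
Group 12 minus oxidation state 2 gives a d¹⁰ configuration.
Coordination number: 2.
A d¹⁰ ion with only two ligands adopts a linear arrangement (sp hybridisation; no CFSE preference).

linear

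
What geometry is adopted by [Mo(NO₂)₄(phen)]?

Each nitro (N-bound nitrite) is −1; 1,10-phenanthroline is neutral; balancing the 0 overall charge requires Mo(IV).
Mo sits in group 6, so the d-electron count is 6 − 4 = 2.
Counting donor atoms: 4×nitro (N-bound nitrite) (monodentate) → 4 donors; 1×1,10-phenanthroline (bidentate) → 2 donors. Coordination number = 6.
Six donors around a single metal centre give an octahedral coordination sphere.

octahedral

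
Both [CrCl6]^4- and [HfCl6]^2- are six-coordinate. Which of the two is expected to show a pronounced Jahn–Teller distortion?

[CrCl6]^4-: Ligand charges: each chloride is −1. With an overall charge of −4 the chromium centre must be in the +2 oxidation state. Group 6 minus oxidation state 2 gives a d⁴ configuration. Chloride is a weak-field ligand for a first-row metal, so the complex is high-spin. The t₂g³e_g¹ (high-spin) configuration has an unevenly filled e_g set; the Jahn–Teller theorem predicts a tetragonal distortion (typically axial elongation) to lift the degeneracy.
[HfCl6]^2-: Summing ligand charges against the −2 overall charge gives an oxidation state of +4 for hafnium. Hafnium is a group-4 element; Hf(IV) is therefore d⁰. The d⁰ configuration leaves the e_g set evenly filled (or empty) — no strong Jahn–Teller driving force.

[CrCl6]^4-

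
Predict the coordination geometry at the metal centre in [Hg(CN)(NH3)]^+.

Summing ligand charges against the +1 overall charge gives an oxidation state of +2 for mercury.
Hg sits in group 12, so the d-electron count is 12 − 2 = 10.
Coordination number: 2.
A d¹⁰ ion with only two ligands adopts a linear arrangement (sp hybridisation; no CFSE preference).

linear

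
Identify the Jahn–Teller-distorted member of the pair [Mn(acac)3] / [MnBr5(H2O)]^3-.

[Mn(acac)3]: Ligand charges: each acetylacetonate is −1. With an overall charge of 0 the manganese centre must be in the +3 oxidation state. Group 7 minus oxidation state 3 gives a d⁴ configuration. Acetylacetonate is a weak-field ligand for a first-row metal, so the complex is high-spin. The t₂g³e_g¹ (high-spin) configuration has an unevenly filled e_g set; the Jahn–Teller theorem predicts a tetragonal distortion (typically axial elongation) to lift the degeneracy.
[MnBr5(H2O)]^3-: Each bromide is −1; water is neutral; balancing the −3 overall charge requires Mn(II). Group 7 minus oxidation state 2 gives a d⁵ configuration. Bromide is a weak-field ligand for a first-row metal, so the complex is high-spin. The d⁵ configuration leaves the e_g set evenly filled (or empty) — no strong Jahn–Teller driving force.

[Mn(acac)3]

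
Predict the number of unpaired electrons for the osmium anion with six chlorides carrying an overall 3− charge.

Summing ligand charges against the −3 overall charge gives an oxidation state of +3 for osmium.
Osmium is a group-8 element; Os(III) is therefore d⁵.
The spin state decides the count: a 5d ion has a large Δₒ and is invariably low-spin.
An octahedral low-spin d⁵ ion is t₂g⁵e_g⁰, giving 1 unpaired electron.

1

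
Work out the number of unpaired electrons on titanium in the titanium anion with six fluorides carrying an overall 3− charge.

1

Summing ligand charges against the −3 overall charge gives an oxidation state of +3 for titanium.
Ti sits in group 4, so the d-electron count is 4 − 3 = 1.
In an octahedral field the d¹ configuration is t₂g¹e_g⁰ (only one arrangement possible), giving 1 unpaired electron.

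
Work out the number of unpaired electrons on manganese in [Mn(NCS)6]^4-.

Summing ligand charges against the −4 overall charge gives an oxidation state of +2 for manganese.
Mn sits in group 7, so the d-electron count is 7 − 2 = 5.
The spin state decides the count: Isothiocyanate is a weak-field ligand for a first-row metal, so the complex is high-spin.
An octahedral high-spin d⁵ ion is t₂g³e_g², giving 5 unpaired electrons.

5 unpaired electrons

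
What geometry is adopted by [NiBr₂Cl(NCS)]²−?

tetrahedral

Each bromide is −1; each chloride is −1; each isothiocyanate is −1; balancing the −2 overall charge requires Ni(II).
Group 10 minus oxidation state 2 gives a d⁸ configuration.
Coordination number: 4.
Bromide, chloride, and isothiocyanate are weak-field ligands.
With weak-field ligands the CFSE gain from square planar is small, so a 3d d⁸ ion takes the sterically preferred tetrahedral geometry.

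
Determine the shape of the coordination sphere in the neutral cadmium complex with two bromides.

linear

Each bromide is −1; balancing the 0 overall charge requires Cd(II).
Group 12 minus oxidation state 2 gives a d¹⁰ configuration.
Coordination number: 2.
A d¹⁰ ion with only two ligands adopts a linear arrangement (sp hybridisation; no CFSE preference).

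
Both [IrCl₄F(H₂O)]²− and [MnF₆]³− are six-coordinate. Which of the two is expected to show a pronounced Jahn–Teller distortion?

[MnF₆]³−

[IrCl₄F(H₂O)]²−: Each chloride is −1; each fluoride is −1; water is neutral; balancing the −2 overall charge requires Ir(III). Iridium is a group-9 element; Ir(III) is therefore d⁶. A 5d ion has a large Δₒ and is invariably low-spin. The d⁶ configuration leaves the e_g set evenly filled (or empty) — no strong Jahn–Teller driving force.
[MnF₆]³−: Ligand charges: each fluoride is −1. With an overall charge of −3 the manganese centre must be in the +3 oxidation state. Group 7 minus oxidation state 3 gives a d⁴ configuration. Fluoride is a weak-field ligand for a first-row metal, so the complex is high-spin. The t₂g³e_g¹ (high-spin) configuration has an unevenly filled e_g set; the Jahn–Teller theorem predicts a tetragonal distortion (typically axial elongation) to lift the degeneracy.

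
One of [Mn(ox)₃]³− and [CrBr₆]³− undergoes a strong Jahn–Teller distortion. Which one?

[Mn(ox)₃]³−: Summing ligand charges against the −3 overall charge gives an oxidation state of +3 for manganese. Manganese is a group-7 element; Mn(III) is therefore d⁴. Oxalate is a weak-field ligand for a first-row metal, so the complex is high-spin. The t₂g³e_g¹ (high-spin) configuration has an unevenly filled e_g set; the Jahn–Teller theorem predicts a tetragonal distortion (typically axial elongation) to lift the degeneracy.
[CrBr₆]³−: Summing ligand charges against the −3 overall charge gives an oxidation state of +3 for chromium. Chromium is a group-6 element; Cr(III) is therefore d³. The d³ configuration leaves the e_g set evenly filled (or empty) — no strong Jahn–Teller driving force.

[Mn(ox)₃]³−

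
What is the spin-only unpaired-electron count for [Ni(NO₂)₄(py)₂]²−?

2

Each nitro (N-bound nitrite) is −1; pyridine is neutral; balancing the −2 overall charge requires Ni(II).
Group 10 minus oxidation state 2 gives a d⁸ configuration.
In an octahedral field the d⁸ configuration is t₂g⁶e_g² (only one arrangement possible), giving 2 unpaired electrons.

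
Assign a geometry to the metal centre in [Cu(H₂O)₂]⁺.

linear

Summing ligand charges against the +1 overall charge gives an oxidation state of +1 for copper.
Copper is a group-11 element; Cu(I) is therefore d¹⁰.
Coordination number: 2.
A d¹⁰ ion with only two ligands adopts a linear arrangement (sp hybridisation; no CFSE preference).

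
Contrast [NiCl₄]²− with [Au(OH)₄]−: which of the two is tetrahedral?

[NiCl₄]²−

For [NiCl₄]²−: Each chloride is −1; balancing the −2 overall charge requires Ni(II). Ni sits in group 10, so the d-electron count is 10 − 2 = 8. Chloride is a weak-field ligand. With weak-field ligands the CFSE gain from square planar is small, so a 3d d⁸ ion takes the sterically preferred tetrahedral geometry. → tetrahedral.
For [Au(OH)₄]−: Summing ligand charges against the −1 overall charge gives an oxidation state of +3 for gold. Group 11 minus oxidation state 3 gives a d⁸ configuration. A 5d d⁸ ion has a large crystal-field splitting; square planar leaves the high-energy d_{x²−y²} orbital empty and maximises CFSE. → square planar.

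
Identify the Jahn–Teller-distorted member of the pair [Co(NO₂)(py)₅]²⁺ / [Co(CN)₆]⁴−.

[Co(NO₂)(py)₅]²⁺: Summing ligand charges against the +2 overall charge gives an oxidation state of +3 for cobalt. Cobalt is a group-9 element; Co(III) is therefore d⁶. Co(III) has an exceptionally large octahedral splitting and is low-spin with essentially every ligand except fluoride. The d⁶ configuration leaves the e_g set evenly filled (or empty) — no strong Jahn–Teller driving force.
[Co(CN)₆]⁴−: Summing ligand charges against the −4 overall charge gives an oxidation state of +2 for cobalt. Group 9 minus oxidation state 2 gives a d⁷ configuration. Cyanide is a strong-field ligand (high in the spectrochemical series) for a first-row metal, so the complex is low-spin. The t₂g⁶e_g¹ (low-spin) configuration has an unevenly filled e_g set; the Jahn–Teller theorem predicts a tetragonal distortion (typically axial elongation) to lift the degeneracy.

[Co(CN)₆]⁴−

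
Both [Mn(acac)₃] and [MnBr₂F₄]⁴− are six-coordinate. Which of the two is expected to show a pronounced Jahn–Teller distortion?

[Mn(acac)₃]

[Mn(acac)₃]: Each acetylacetonate is −1; balancing the 0 overall charge requires Mn(III). Group 7 minus oxidation state 3 gives a d⁴ configuration. Acetylacetonate is a weak-field ligand for a first-row metal, so the complex is high-spin. The t₂g³e_g¹ (high-spin) configuration has an unevenly filled e_g set; the Jahn–Teller theorem predicts a tetragonal distortion (typically axial elongation) to lift the degeneracy.
[MnBr₂F₄]⁴−: Ligand charges: each bromide is −1; each fluoride is −1. With an overall charge of −4 the manganese centre must be in the +2 oxidation state. Manganese is a group-7 element; Mn(II) is therefore d⁵. Bromide and fluoride are weak-field ligands for a first-row metal, so the complex is high-spin. The d⁵ configuration leaves the e_g set evenly filled (or empty) — no strong Jahn–Teller driving force.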